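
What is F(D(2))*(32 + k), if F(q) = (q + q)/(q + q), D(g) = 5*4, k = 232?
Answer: 264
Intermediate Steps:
D(g) = 20
F(q) = 1 (F(q) = (2*q)/((2*q)) = (2*q)*(1/(2*q)) = 1)
F(D(2))*(32 + k) = 1*(32 + 232) = 1*264 = 264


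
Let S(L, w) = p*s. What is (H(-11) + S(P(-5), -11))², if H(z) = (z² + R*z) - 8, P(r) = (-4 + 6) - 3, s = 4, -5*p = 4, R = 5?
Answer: 75076/25 ≈ 3003.0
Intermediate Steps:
p = -⅘ (p = -⅕*4 = -⅘ ≈ -0.80000)
P(r) = -1 (P(r) = 2 - 3 = -1)
H(z) = -8 + z² + 5*z (H(z) = (z² + 5*z) - 8 = -8 + z² + 5*z)
S(L, w) = -16/5 (S(L, w) = -⅘*4 = -16/5)
(H(-11) + S(P(-5), -11))² = ((-8 + (-11)² + 5*(-11)) - 16/5)² = ((-8 + 121 - 55) - 16/5)² = (58 - 16/5)² = (274/5)² = 75076/25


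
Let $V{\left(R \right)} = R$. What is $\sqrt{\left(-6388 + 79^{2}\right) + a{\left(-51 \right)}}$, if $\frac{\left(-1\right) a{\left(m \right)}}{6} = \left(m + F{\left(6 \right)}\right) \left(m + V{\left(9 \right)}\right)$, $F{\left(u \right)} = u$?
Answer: $i \sqrt{11487} \approx 107.18 i$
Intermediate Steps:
$a{\left(m \right)} = - 6 \left(6 + m\right) \left(9 + m\right)$ ($a{\left(m \right)} = - 6 \left(m + 6\right) \left(m + 9\right) = - 6 \left(6 + m\right) \left(9 + m\right)$)
$\sqrt{\left(-6388 + 79^{2}\right) + a{\left(-51 \right)}} = \sqrt{\left(-6388 + 79^{2}\right) - \left(-4266 + 15606\right)} = \sqrt{\left(-6388 + 6241\right) - 11340} = \sqrt{-147 - 11340} = \sqrt{-11487} = i \sqrt{11487}$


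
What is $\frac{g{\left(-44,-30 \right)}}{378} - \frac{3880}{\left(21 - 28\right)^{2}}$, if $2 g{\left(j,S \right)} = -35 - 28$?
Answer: $- \frac{46609}{588} \approx -79.267$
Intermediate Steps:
$g{\left(j,S \right)} = - \frac{63}{2}$ ($g{\left(j,S \right)} = \frac{-35 - 28}{2} = \frac{1}{2} \left(-63\right) = - \frac{63}{2}$)
$\frac{g{\left(-44,-30 \right)}}{378} - \frac{3880}{\left(21 - 28\right)^{2}} = - \frac{63}{2 \cdot 378} - \frac{3880}{\left(21 - 28\right)^{2}} = \left(- \frac{63}{2}\right) \frac{1}{378} - \frac{3880}{\left(-7\right)^{2}} = - \frac{1}{12} - \frac{3880}{49} = - \frac{46609}{588}$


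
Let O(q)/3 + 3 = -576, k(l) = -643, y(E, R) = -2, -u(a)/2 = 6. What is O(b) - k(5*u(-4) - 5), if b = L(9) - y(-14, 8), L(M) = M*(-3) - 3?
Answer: -1094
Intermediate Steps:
u(a) = -12 (u(a) = -2*6 = -12)
L(M) = -3 - 3*M (L(M) = -3*M - 3 = -3 - 3*M)
b = -28 (b = (-3 - 3*9) - 1*(-2) = (-3 - 27) + 2 = -30 + 2 = -28)
O(q) = -1737 (O(q) = -9 + 3*(-576) = -9 - 1728 = -1737)
O(b) - k(5*u(-4) - 5) = -1737 - 1*(-643) = -1737 + 643 = -1094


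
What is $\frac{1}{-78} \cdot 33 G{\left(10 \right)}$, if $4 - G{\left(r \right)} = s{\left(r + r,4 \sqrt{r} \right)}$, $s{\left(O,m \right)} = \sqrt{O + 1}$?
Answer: $- \frac{22}{13} + \frac{11 \sqrt{21}}{26} \approx 0.24647$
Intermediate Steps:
$s{\left(O,m \right)} = \sqrt{1 + O}$
$G{\left(r \right)} = 4 - \sqrt{1 + 2 r}$ ($G{\left(r \right)} = 4 - \sqrt{1 + \left(r + r\right)} = 4 - \sqrt{1 + 2 r}$)
$\frac{1}{-78} \cdot 33 G{\left(10 \right)} = \frac{1}{-78} \cdot 33 \left(4 - \sqrt{1 + 2 \cdot 10}\right) = \left(- \frac{1}{78}\right) 33 \left(4 - \sqrt{1 + 20}\right) = - \frac{11 \left(4 - \sqrt{21}\right)}{26} = - \frac{22}{13} + \frac{11 \sqrt{21}}{26}$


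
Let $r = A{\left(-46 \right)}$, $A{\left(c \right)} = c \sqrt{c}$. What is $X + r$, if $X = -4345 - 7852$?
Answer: $-12197 - 46 i \sqrt{46} \approx -12197.0 - 311.99 i$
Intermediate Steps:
$X = -12197$ ($X = -4345 - 7852 = -12197$)
$A{\left(c \right)} = c^{\frac{3}{2}}$
$r = - 46 i \sqrt{46}$ ($r = \left(-46\right)^{\frac{3}{2}} = - 46 i \sqrt{46} \approx - 311.99 i$)
$X + r = -12197 - 46 i \sqrt{46}$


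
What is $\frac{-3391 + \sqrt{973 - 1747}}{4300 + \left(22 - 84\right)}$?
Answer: $- \frac{3391}{4238} + \frac{3 i \sqrt{86}}{4238} \approx -0.80014 + 0.0065646 i$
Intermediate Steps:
$\frac{-3391 + \sqrt{973 - 1747}}{4300 + \left(22 - 84\right)} = \frac{-3391 + \sqrt{-774}}{4300 + \left(22 - 84\right)} = \frac{-3391 + 3 i \sqrt{86}}{4300 - 62} = \frac{-3391 + 3 i \sqrt{86}}{4238} = \left(-3391 + 3 i \sqrt{86}\right) \frac{1}{4238} = - \frac{3391}{4238} + \frac{3 i \sqrt{86}}{4238}$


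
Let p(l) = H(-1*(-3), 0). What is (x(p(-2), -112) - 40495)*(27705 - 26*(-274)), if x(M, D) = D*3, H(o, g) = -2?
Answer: -1422102899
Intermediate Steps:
p(l) = -2
x(M, D) = 3*D
(x(p(-2), -112) - 40495)*(27705 - 26*(-274)) = (3*(-112) - 40495)*(27705 - 26*(-274)) = (-336 - 40495)*(27705 + 7124) = -40831*34829 = -1422102899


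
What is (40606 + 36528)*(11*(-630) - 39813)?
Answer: -3605474562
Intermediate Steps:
(40606 + 36528)*(11*(-630) - 39813) = 77134*(-6930 - 39813) = 77134*(-46743) = -3605474562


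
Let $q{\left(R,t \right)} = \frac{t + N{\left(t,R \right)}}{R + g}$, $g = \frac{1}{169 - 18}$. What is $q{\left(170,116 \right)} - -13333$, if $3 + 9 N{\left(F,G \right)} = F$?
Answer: $\frac{3080617694}{231039} \approx 13334.0$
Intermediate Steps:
$N{\left(F,G \right)} = - \frac{1}{3} + \frac{F}{9}$
$g = \frac{1}{151}$ ($g = \frac{1}{169 + \left(-22 + 4\right)} = \frac{1}{169 - 18} = \frac{1}{151} \approx 0.0066225$)
$q{\left(R,t \right)} = \frac{- \frac{1}{3} + \frac{10 t}{9}}{\frac{1}{151} + R}$ ($q{\left(R,t \right)} = \frac{t + \left(- \frac{1}{3} + \frac{t}{9}\right)}{R + \frac{1}{151}} = \frac{- \frac{1}{3} + \frac{10 t}{9}}{\frac{1}{151} + R}$)
$q{\left(170,116 \right)} - -13333 = \frac{151 \left(-3 + 10 \cdot 116\right)}{9 \left(1 + 151 \cdot 170\right)} - -13333 = \frac{151 \left(-3 + 1160\right)}{9 \left(1 + 25670\right)} + 13333 = \frac{151}{9} \cdot \frac{1}{25671} \cdot 1157 + 13333 = \frac{174707}{231039} + 13333 = \frac{3080617694}{231039}$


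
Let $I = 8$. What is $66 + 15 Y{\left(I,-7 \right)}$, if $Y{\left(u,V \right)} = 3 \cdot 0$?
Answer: $66$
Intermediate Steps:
$Y{\left(u,V \right)} = 0$
$66 + 15 Y{\left(I,-7 \right)} = 66 + 15 \cdot 0 = 66 + 0 = 66$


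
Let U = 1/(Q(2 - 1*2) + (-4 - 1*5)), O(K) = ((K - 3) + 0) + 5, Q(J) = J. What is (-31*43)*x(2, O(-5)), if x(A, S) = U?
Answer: 1333/9 ≈ 148.11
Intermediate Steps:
O(K) = 2 + K (O(K) = ((-3 + K) + 0) + 5 = (-3 + K) + 5 = 2 + K)
U = -1/9 (U = 1/((2 - 1*2) + (-4 - 1*5)) = 1/((2 - 2) + (-4 - 5)) = 1/(0 - 9) = 1/(-9) = -1/9 ≈ -0.11111)
x(A, S) = -1/9
(-31*43)*x(2, O(-5)) = -31*43*(-1/9) = -1333*(-1/9) = 1333/9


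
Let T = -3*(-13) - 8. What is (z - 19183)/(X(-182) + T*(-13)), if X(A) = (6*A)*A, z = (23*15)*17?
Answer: -13318/198341 ≈ -0.067147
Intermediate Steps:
z = 5865 (z = 345*17 = 5865)
T = 31 (T = 39 - 8 = 31)
X(A) = 6*A²
(z - 19183)/(X(-182) + T*(-13)) = (5865 - 19183)/(6*(-182)² + 31*(-13)) = -13318/(6*33124 - 403) = -13318/(198744 - 403) = -13318/198341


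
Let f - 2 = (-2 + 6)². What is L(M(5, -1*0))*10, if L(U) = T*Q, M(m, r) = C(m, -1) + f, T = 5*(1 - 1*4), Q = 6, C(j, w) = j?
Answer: -900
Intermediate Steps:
f = 18 (f = 2 + (-2 + 6)² = 2 + 4² = 2 + 16 = 18)
T = -15 (T = 5*(1 - 4) = 5*(-3) = -15)
M(m, r) = 18 + m (M(m, r) = m + 18 = 18 + m)
L(U) = -90 (L(U) = -15*6 = -90)
L(M(5, -1*0))*10 = -90*10 = -900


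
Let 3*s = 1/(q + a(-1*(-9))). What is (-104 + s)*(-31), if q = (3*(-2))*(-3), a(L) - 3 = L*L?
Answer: 986513/306 ≈ 3223.9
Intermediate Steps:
a(L) = 3 + L² (a(L) = 3 + L*L = 3 + L²)
q = 18 (q = -6*(-3) = 18)
s = 1/306 (s = 1/(3*(18 + (3 + (-1*(-9))²))) = 1/(3*(18 + (3 + 9²))) = 1/(3*(18 + (3 + 81))) = 1/(3*(18 + 84)) = (⅓)/102 = (⅓)*(1/102) = 1/306 ≈ 0.0032680)
(-104 + s)*(-31) = (-104 + 1/306)*(-31) = -31823/306*(-31) = 986513/306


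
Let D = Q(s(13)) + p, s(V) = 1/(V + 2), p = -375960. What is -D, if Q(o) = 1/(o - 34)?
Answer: 191363655/509 ≈ 3.7596e+5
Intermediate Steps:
s(V) = 1/(2 + V)
Q(o) = 1/(-34 + o)
D = -191363655/509 (D = 1/(-34 + 1/(2 + 13)) - 375960 = 1/(-34 + 1/15) - 375960 = 1/(-509/15) - 375960 = -15/509 - 375960 = -191363655/509 ≈ -3.7596e+5)
-D = -1*(-191363655/509) = 191363655/509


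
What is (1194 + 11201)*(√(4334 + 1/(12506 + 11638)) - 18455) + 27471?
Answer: -228722254 + 12395*√157901906373/6036 ≈ -2.2791e+8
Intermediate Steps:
(1194 + 11201)*(√(4334 + 1/(12506 + 11638)) - 18455) + 27471 = 12395*(√(4334 + 1/24144) - 18455) + 27471 = 12395*(√(104640097/24144) - 18455) + 27471 = 12395*(√157901906373/6036 - 18455) + 27471 = 12395*(-18455 + √157901906373/6036) + 27471 = (-228749725 + 12395*√157901906373/6036) + 27471 = -228722254 + 12395*√157901906373/6036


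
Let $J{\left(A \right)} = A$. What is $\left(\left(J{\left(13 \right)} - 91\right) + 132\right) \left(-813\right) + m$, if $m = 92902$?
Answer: $49000$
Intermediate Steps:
$\left(\left(J{\left(13 \right)} - 91\right) + 132\right) \left(-813\right) + m = \left(\left(13 - 91\right) + 132\right) \left(-813\right) + 92902 = \left(-78 + 132\right) \left(-813\right) + 92902 = 54 \left(-813\right) + 92902 = -43902 + 92902 = 49000$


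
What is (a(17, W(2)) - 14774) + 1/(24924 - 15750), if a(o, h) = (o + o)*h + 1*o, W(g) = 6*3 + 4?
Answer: -128518565/9174 ≈ -14009.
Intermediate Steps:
W(g) = 22 (W(g) = 18 + 4 = 22)
a(o, h) = o + 2*h*o (a(o, h) = (2*o)*h + o = 2*h*o + o = o + 2*h*o)
(a(17, W(2)) - 14774) + 1/(24924 - 15750) = (17*(1 + 2*22) - 14774) + 1/(24924 - 15750) = (17*(1 + 44) - 14774) + 1/9174 = (17*45 - 14774) + 1/9174 = (765 - 14774) + 1/9174 = -14009 + 1/9174 = -128518565/9174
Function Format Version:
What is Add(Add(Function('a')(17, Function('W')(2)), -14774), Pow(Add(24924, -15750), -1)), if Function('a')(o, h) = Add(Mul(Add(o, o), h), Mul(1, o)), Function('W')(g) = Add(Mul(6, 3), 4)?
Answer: Rational(-128518565, 9174) ≈ -14009.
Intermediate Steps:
Function('W')(g) = 22 (Function('W')(g) = Add(18, 4) = 22)
Function('a')(o, h) = Add(o, Mul(2, h, o)) (Function('a')(o, h) = Add(Mul(Mul(2, o), h), o) = Add(Mul(2, h, o), o) = Add(o, Mul(2, h, o)))
Add(Add(Function('a')(17, Function('W')(2)), -14774), Pow(Add(24924, -15750), -1)) = Add(Add(Mul(17, Add(1, Mul(2, 22))), -14774), Pow(Add(24924, -15750), -1)) = Add(Add(Mul(17, Add(1, 44)), -14774), Pow(9174, -1)) = Add(Add(Mul(17, 45), -14774), Rational(1, 9174)) = Add(Add(765, -14774), Rational(1, 9174)) = Add(-14009, Rational(1, 9174)) = Rational(-128518565, 9174)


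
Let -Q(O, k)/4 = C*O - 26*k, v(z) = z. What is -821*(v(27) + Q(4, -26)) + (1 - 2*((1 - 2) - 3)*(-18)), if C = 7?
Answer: 2289626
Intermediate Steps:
Q(O, k) = -28*O + 104*k (Q(O, k) = -4*(7*O - 26*k) = -4*(-26*k + 7*O) = -28*O + 104*k)
-821*(v(27) + Q(4, -26)) + (1 - 2*((1 - 2) - 3)*(-18)) = -821*(27 + (-28*4 + 104*(-26))) + (1 - 2*((1 - 2) - 3)*(-18)) = -821*(27 + (-112 - 2704)) + (1 - 2*(-1 - 3)*(-18)) = -821*(27 - 2816) + (1 - 2*(-4)*(-18)) = -821*(-2789) + (1 + 8*(-18)) = 2289769 + (1 - 144) = 2289769 - 143 = 2289626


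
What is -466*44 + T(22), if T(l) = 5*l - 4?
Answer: -20398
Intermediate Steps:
T(l) = -4 + 5*l
-466*44 + T(22) = -466*44 + (-4 + 5*22) = -20504 + (-4 + 110) = -20504 + 106 = -20398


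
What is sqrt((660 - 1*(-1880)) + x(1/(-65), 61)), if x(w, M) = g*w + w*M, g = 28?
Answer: sqrt(10725715)/65 ≈ 50.385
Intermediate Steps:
x(w, M) = 28*w + M*w (x(w, M) = 28*w + w*M = 28*w + M*w)
sqrt((660 - 1*(-1880)) + x(1/(-65), 61)) = sqrt((660 - 1*(-1880)) + (28 + 61)/(-65)) = sqrt((660 + 1880) - 1/65*89) = sqrt(2540 - 89/65) = sqrt(165011/65) = sqrt(10725715)/65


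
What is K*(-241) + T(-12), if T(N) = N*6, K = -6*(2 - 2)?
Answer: -72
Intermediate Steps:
K = 0 (K = -6*0 = 0)
T(N) = 6*N
K*(-241) + T(-12) = 0*(-241) + 6*(-12) = 0 - 72 = -72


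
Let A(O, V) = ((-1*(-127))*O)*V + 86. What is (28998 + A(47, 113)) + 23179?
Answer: 726760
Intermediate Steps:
A(O, V) = 86 + 127*O*V (A(O, V) = (127*O)*V + 86 = 127*O*V + 86 = 86 + 127*O*V)
(28998 + A(47, 113)) + 23179 = (28998 + (86 + 127*47*113)) + 23179 = (28998 + (86 + 674497)) + 23179 = (28998 + 674583) + 23179 = 703581 + 23179 = 726760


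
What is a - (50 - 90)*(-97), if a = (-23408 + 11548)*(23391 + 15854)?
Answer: -465449580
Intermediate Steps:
a = -465445700 (a = -11860*39245 = -465445700)
a - (50 - 90)*(-97) = -465445700 - (50 - 90)*(-97) = -465445700 - (-40)*(-97) = -465445700 - 1*3880 = -465445700 - 3880 = -465449580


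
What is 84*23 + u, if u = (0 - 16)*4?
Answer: 1868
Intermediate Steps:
u = -64 (u = -16*4 = -64)
84*23 + u = 84*23 - 64 = 1932 - 64 = 1868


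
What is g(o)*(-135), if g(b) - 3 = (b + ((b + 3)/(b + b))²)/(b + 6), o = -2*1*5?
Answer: -236277/320 ≈ -738.37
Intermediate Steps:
o = -10 (o = -2*5 = -10)
g(b) = 3 + (b + (3 + b)²/(4*b²))/(6 + b) (g(b) = 3 + (b + ((b + 3)/(b + b))²)/(b + 6) = 3 + (b + ((3 + b)/((2*b)))²)/(6 + b) = 3 + (b + ((3 + b)*(1/(2*b)))²)/(6 + b) = 3 + (b + ((3 + b)/(2*b))²)/(6 + b) = 3 + (b + (3 + b)²/(4*b²))/(6 + b))
g(o)*(-135) = ((¼)*((3 - 10)² + 16*(-10)³ + 72*(-10)²)/((-10)²*(6 - 10)))*(-135) = ((¼)*(1/100)*((-7)² + 16*(-1000) + 72*100)/(-4))*(-135) = ((¼)*(1/100)*(-¼)*(49 - 16000 + 7200))*(-135) = ((¼)*(1/100)*(-¼)*(-8751))*(-135) = (8751/1600)*(-135) = -236277/320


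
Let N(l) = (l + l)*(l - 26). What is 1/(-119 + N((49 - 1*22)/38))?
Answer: -722/111865 ≈ -0.0064542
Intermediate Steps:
N(l) = 2*l*(-26 + l) (N(l) = (2*l)*(-26 + l) = 2*l*(-26 + l))
1/(-119 + N((49 - 1*22)/38)) = 1/(-119 + 2*((49 - 1*22)/38)*(-26 + (49 - 1*22)/38)) = 1/(-119 + 2*((49 - 22)*(1/38))*(-26 + (49 - 22)*(1/38))) = 1/(-119 + 2*(27*(1/38))*(-26 + 27*(1/38))) = 1/(-119 + 2*(27/38)*(-26 + 27/38)) = 1/(-119 + 2*(27/38)*(-961/38)) = 1/(-119 - 25947/722) = 1/(-111865/722) = -722/111865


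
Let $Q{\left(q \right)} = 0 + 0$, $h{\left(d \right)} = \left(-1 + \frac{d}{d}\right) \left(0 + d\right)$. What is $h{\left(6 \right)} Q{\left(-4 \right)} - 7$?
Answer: $-7$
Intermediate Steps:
$h{\left(d \right)} = 0$ ($h{\left(d \right)} = \left(-1 + 1\right) d = 0 d = 0$)
$Q{\left(q \right)} = 0$
$h{\left(6 \right)} Q{\left(-4 \right)} - 7 = 0 \cdot 0 - 7 = 0 - 7 = -7$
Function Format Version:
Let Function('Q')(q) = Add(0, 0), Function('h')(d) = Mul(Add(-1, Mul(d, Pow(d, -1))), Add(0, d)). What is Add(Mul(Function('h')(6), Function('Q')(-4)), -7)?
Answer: -7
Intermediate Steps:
Function('h')(d) = 0 (Function('h')(d) = Mul(Add(-1, 1), d) = Mul(0, d) = 0)
Function('Q')(q) = 0
Add(Mul(Function('h')(6), Function('Q')(-4)), -7) = Add(Mul(0, 0), -7) = Add(0, -7) = -7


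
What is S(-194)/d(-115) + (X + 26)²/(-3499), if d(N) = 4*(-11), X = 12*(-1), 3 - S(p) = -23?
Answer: -49799/76978 ≈ -0.64692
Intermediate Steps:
S(p) = 26 (S(p) = 3 - 1*(-23) = 3 + 23 = 26)
X = -12
d(N) = -44
S(-194)/d(-115) + (X + 26)²/(-3499) = 26/(-44) + (-12 + 26)²/(-3499) = 26*(-1/44) + 14²*(-1/3499) = -13/22 + 196*(-1/3499) = -13/22 - 196/3499 = -49799/76978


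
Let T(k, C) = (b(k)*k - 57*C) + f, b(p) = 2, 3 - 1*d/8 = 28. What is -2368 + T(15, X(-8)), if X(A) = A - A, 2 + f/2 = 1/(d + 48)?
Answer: -177993/76 ≈ -2342.0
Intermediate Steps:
d = -200 (d = 24 - 8*28 = 24 - 224 = -200)
f = -305/76 (f = -4 + 2/(-200 + 48) = -4 + 2/(-152) = -4 + 2*(-1/152) = -4 - 1/76 = -305/76 ≈ -4.0132)
X(A) = 0
T(k, C) = -305/76 - 57*C + 2*k (T(k, C) = (2*k - 57*C) - 305/76 = (-57*C + 2*k) - 305/76 = -305/76 - 57*C + 2*k)
-2368 + T(15, X(-8)) = -2368 + (-305/76 - 57*0 + 2*15) = -2368 + (-305/76 + 0 + 30) = -2368 + 1975/76 = -177993/76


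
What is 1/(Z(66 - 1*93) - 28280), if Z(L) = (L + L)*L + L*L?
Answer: -1/26093 ≈ -3.8324e-5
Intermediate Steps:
Z(L) = 3*L**2 (Z(L) = (2*L)*L + L**2 = 2*L**2 + L**2 = 3*L**2)
1/(Z(66 - 1*93) - 28280) = 1/(3*(66 - 1*93)**2 - 28280) = 1/(3*(66 - 93)**2 - 28280) = 1/(3*(-27)**2 - 28280) = 1/(3*729 - 28280) = 1/(2187 - 28280) = 1/(-26093) = -1/26093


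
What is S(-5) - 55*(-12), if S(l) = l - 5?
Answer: 650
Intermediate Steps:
S(l) = -5 + l
S(-5) - 55*(-12) = (-5 - 5) - 55*(-12) = -10 + 660 = 650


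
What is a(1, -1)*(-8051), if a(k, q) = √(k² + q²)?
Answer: -8051*√2 ≈ -11386.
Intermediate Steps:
a(1, -1)*(-8051) = √(1² + (-1)²)*(-8051) = √(1 + 1)*(-8051) = √2*(-8051) = -8051*√2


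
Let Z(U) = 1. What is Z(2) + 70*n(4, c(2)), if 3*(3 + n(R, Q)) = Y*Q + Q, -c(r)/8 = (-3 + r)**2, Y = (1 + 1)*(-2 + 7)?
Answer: -6787/3 ≈ -2262.3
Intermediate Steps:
Y = 10 (Y = 2*5 = 10)
c(r) = -8*(-3 + r)**2
n(R, Q) = -3 + 11*Q/3 (n(R, Q) = -3 + (10*Q + Q)/3 = -3 + (11*Q)/3 = -3 + 11*Q/3)
Z(2) + 70*n(4, c(2)) = 1 + 70*(-3 + 11*(-8*(-3 + 2)**2)/3) = 1 + 70*(-3 + 11*(-8*(-1)**2)/3) = 1 + 70*(-3 + 11*(-8*1)/3) = 1 + 70*(-3 + (11/3)*(-8)) = 1 + 70*(-3 - 88/3) = 1 + 70*(-97/3) = 1 - 6790/3 = -6787/3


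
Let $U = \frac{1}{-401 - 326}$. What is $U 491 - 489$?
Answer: $- \frac{355994}{727} \approx -489.68$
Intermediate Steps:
$U = - \frac{1}{727}$ ($U = \frac{1}{-727} = - \frac{1}{727} \approx -0.0013755$)
$U 491 - 489 = \left(- \frac{1}{727}\right) 491 - 489 = - \frac{491}{727} - 489 = - \frac{355994}{727}$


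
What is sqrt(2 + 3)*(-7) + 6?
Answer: 6 - 7*sqrt(5) ≈ -9.6525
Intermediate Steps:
sqrt(2 + 3)*(-7) + 6 = sqrt(5)*(-7) + 6 = -7*sqrt(5) + 6 = 6 - 7*sqrt(5)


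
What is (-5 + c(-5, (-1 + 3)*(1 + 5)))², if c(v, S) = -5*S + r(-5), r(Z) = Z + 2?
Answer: 4624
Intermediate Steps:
r(Z) = 2 + Z
c(v, S) = -3 - 5*S (c(v, S) = -5*S + (2 - 5) = -5*S - 3 = -3 - 5*S)
(-5 + c(-5, (-1 + 3)*(1 + 5)))² = (-5 + (-3 - 5*(-1 + 3)*(1 + 5)))² = (-5 + (-3 - 10*6))² = (-5 + (-3 - 5*12))² = (-5 + (-3 - 60))² = (-5 - 63)² = (-68)² = 4624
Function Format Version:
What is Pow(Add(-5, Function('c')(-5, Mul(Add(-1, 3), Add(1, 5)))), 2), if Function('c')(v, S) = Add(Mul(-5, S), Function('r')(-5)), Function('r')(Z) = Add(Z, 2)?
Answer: 4624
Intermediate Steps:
Function('r')(Z) = Add(2, Z)
Function('c')(v, S) = Add(-3, Mul(-5, S)) (Function('c')(v, S) = Add(Mul(-5, S), Add(2, -5)) = Add(Mul(-5, S), -3) = Add(-3, Mul(-5, S)))
Pow(Add(-5, Function('c')(-5, Mul(Add(-1, 3), Add(1, 5)))), 2) = Pow(Add(-5, Add(-3, Mul(-5, Mul(Add(-1, 3), Add(1, 5))))), 2) = Pow(Add(-5, Add(-3, Mul(-5, Mul(2, 6)))), 2) = Pow(Add(-5, Add(-3, Mul(-5, 12))), 2) = Pow(Add(-5, Add(-3, -60)), 2) = Pow(Add(-5, -63), 2) = Pow(-68, 2) = 4624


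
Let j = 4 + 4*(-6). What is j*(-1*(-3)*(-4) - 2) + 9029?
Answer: 9309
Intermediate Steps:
j = -20 (j = 4 - 24 = -20)
j*(-1*(-3)*(-4) - 2) + 9029 = -20*(-1*(-3)*(-4) - 2) + 9029 = -20*(3*(-4) - 2) + 9029 = -20*(-12 - 2) + 9029 = -20*(-14) + 9029 = 280 + 9029 = 9309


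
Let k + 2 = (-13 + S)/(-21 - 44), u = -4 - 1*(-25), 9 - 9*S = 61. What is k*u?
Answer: -539/15 ≈ -35.933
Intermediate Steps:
S = -52/9 (S = 1 - 1/9*61 = 1 - 61/9 = -52/9 ≈ -5.7778)
u = 21 (u = -4 + 25 = 21)
k = -77/45 (k = -2 + (-13 - 52/9)/(-21 - 44) = -2 - 169/9/(-65) = -2 - 169/9*(-1/65) = -2 + 13/45 = -77/45 ≈ -1.7111)
k*u = -77/45*21 = -539/15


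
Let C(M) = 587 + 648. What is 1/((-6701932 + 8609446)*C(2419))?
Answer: 1/2355779790 ≈ 4.2449e-10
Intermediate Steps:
C(M) = 1235
1/((-6701932 + 8609446)*C(2419)) = 1/((-6701932 + 8609446)*1235) = (1/1235)/1907514 = (1/1907514)*(1/1235) = 1/2355779790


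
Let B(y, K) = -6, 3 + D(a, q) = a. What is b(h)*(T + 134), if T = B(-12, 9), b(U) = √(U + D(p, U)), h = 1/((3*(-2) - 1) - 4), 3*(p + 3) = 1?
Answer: 128*I*√6270/33 ≈ 307.14*I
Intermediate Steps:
p = -8/3 (p = -3 + (⅓)*1 = -3 + ⅓ = -8/3 ≈ -2.6667)
D(a, q) = -3 + a
h = -1/11 (h = 1/((-6 - 1) - 4) = 1/(-7 - 4) = 1/(-11) = -1/11 ≈ -0.090909)
b(U) = √(-17/3 + U) (b(U) = √(U + (-3 - 8/3)) = √(U - 17/3) = √(-17/3 + U))
T = -6
b(h)*(T + 134) = (√(-51 + 9*(-1/11))/3)*(-6 + 134) = (√(-51 - 9/11)/3)*128 = (√(-570/11)/3)*128 = ((I*√6270/11)/3)*128 = (I*√6270/33)*128 = 128*I*√6270/33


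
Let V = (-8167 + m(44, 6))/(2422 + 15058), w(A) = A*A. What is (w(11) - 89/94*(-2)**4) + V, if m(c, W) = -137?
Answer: 10821589/102695 ≈ 105.38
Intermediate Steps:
w(A) = A**2
V = -1038/2185 (V = (-8167 - 137)/(2422 + 15058) = -8304/17480 = -8304*1/17480 = -1038/2185 ≈ -0.47506)
(w(11) - 89/94*(-2)**4) + V = (11**2 - 89/94*(-2)**4) - 1038/2185 = (121 - 89*1/94*16) - 1038/2185 = (121 - 89/94*16) - 1038/2185 = (121 - 712/47) - 1038/2185 = 4975/47 - 1038/2185 = 10821589/102695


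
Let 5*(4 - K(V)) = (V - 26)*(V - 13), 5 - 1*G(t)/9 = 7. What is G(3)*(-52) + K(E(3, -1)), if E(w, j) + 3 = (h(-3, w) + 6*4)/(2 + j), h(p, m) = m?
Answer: 4722/5 ≈ 944.40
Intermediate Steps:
G(t) = -18 (G(t) = 45 - 9*7 = 45 - 63 = -18)
E(w, j) = -3 + (24 + w)/(2 + j) (E(w, j) = -3 + (w + 6*4)/(2 + j) = -3 + (w + 24)/(2 + j) = -3 + (24 + w)/(2 + j))
K(V) = 4 - (-26 + V)*(-13 + V)/5 (K(V) = 4 - (V - 26)*(V - 13)/5 = 4 - (-26 + V)*(-13 + V)/5)
G(3)*(-52) + K(E(3, -1)) = -18*(-52) + (-318/5 - (18 + 3 - 3*(-1))²/(2 - 1)²/5 + 39*((18 + 3 - 3*(-1))/(2 - 1))/5) = 936 + (-318/5 - (18 + 3 + 3)²/5 + 39*((18 + 3 + 3)/1)/5) = 936 + (-318/5 - (1*24)²/5 + 39*(1*24)/5) = 936 + (-318/5 - ⅕*24² + (39/5)*24) = 936 + (-318/5 - ⅕*576 + 936/5) = 936 + (-318/5 - 576/5 + 936/5) = 936 + 42/5 = 4722/5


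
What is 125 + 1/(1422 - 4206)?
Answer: 347999/2784 ≈ 125.00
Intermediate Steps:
125 + 1/(1422 - 4206) = 125 + 1/(-2784) = 125 - 1/2784 = 347999/2784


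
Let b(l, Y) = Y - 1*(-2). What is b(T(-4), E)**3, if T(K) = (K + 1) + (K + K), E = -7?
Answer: -125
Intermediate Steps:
T(K) = 1 + 3*K (T(K) = (1 + K) + 2*K = 1 + 3*K)
b(l, Y) = 2 + Y (b(l, Y) = Y + 2 = 2 + Y)
b(T(-4), E)**3 = (2 - 7)**3 = (-5)**3 = -125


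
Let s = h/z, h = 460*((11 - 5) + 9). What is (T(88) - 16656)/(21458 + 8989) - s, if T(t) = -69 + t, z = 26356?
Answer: -162142268/200615283 ≈ -0.80822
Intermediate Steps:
h = 6900 (h = 460*(6 + 9) = 460*15 = 6900)
s = 1725/6589 (s = 6900/26356 = 6900*(1/26356) = 1725/6589 ≈ 0.26180)
(T(88) - 16656)/(21458 + 8989) - s = ((-69 + 88) - 16656)/(21458 + 8989) - 1*1725/6589 = (19 - 16656)/30447 - 1725/6589 = -16637*1/30447 - 1725/6589 = -16637/30447 - 1725/6589 = -162142268/200615283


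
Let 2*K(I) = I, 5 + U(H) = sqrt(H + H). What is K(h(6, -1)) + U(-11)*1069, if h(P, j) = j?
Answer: -10691/2 + 1069*I*sqrt(22) ≈ -5345.5 + 5014.1*I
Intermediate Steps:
U(H) = -5 + sqrt(2)*sqrt(H) (U(H) = -5 + sqrt(H + H) = -5 + sqrt(2*H) = -5 + sqrt(2)*sqrt(H))
K(I) = I/2
K(h(6, -1)) + U(-11)*1069 = (1/2)*(-1) + (-5 + sqrt(2)*sqrt(-11))*1069 = -1/2 + (-5 + sqrt(2)*(I*sqrt(11)))*1069 = -1/2 + (-5 + I*sqrt(22))*1069 = -1/2 + (-5345 + 1069*I*sqrt(22)) = -10691/2 + 1069*I*sqrt(22)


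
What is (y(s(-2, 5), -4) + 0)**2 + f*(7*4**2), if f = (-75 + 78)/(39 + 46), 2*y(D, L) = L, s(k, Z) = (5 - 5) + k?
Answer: 676/85 ≈ 7.9529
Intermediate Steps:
s(k, Z) = k (s(k, Z) = 0 + k = k)
y(D, L) = L/2
f = 3/85 ≈ 0.035294
(y(s(-2, 5), -4) + 0)**2 + f*(7*4**2) = ((1/2)*(-4) + 0)**2 + 3*(7*4**2)/85 = (-2 + 0)**2 + 3*(7*16)/85 = (-2)**2 + (3/85)*112 = 4 + 336/85 = 676/85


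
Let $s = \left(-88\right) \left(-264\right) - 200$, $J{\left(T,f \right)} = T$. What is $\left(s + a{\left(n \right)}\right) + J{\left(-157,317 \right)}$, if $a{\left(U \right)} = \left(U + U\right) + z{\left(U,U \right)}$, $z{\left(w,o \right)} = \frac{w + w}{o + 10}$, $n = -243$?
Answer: $\frac{5217123}{233} \approx 22391.0$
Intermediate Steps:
$z{\left(w,o \right)} = \frac{2 w}{10 + o}$
$s = 23032$ ($s = 23232 - 200 = 23032$)
$a{\left(U \right)} = 2 U + \frac{2 U}{10 + U}$ ($a{\left(U \right)} = \left(U + U\right) + \frac{2 U}{10 + U} = 2 U + \frac{2 U}{10 + U}$)
$\left(s + a{\left(n \right)}\right) + J{\left(-157,317 \right)} = \left(23032 + 2 \left(-243\right) \frac{1}{10 - 243} \left(11 - 243\right)\right) - 157 = \left(23032 + 2 \left(-243\right) \frac{1}{-233} \left(-232\right)\right) - 157 = \left(23032 + 2 \left(-243\right) \left(- \frac{1}{233}\right) \left(-232\right)\right) - 157 = \left(23032 - \frac{112752}{233}\right) - 157 = \frac{5253704}{233} - 157 = \frac{5217123}{233}$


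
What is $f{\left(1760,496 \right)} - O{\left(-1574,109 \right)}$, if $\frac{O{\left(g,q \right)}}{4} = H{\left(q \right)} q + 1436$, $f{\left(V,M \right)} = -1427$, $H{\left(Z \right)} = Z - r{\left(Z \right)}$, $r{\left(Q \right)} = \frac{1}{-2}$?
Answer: $-54913$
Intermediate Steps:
$r{\left(Q \right)} = - \frac{1}{2}$
$H{\left(Z \right)} = \frac{1}{2} + Z$ ($H{\left(Z \right)} = Z - - \frac{1}{2} = Z + \frac{1}{2} = \frac{1}{2} + Z$)
$O{\left(g,q \right)} = 5744 + 4 q \left(\frac{1}{2} + q\right)$ ($O{\left(g,q \right)} = 4 \left(\left(\frac{1}{2} + q\right) q + 1436\right) = 4 \left(q \left(\frac{1}{2} + q\right) + 1436\right) = 4 \left(1436 + q \left(\frac{1}{2} + q\right)\right) = 5744 + 4 q \left(\frac{1}{2} + q\right)$)
$f{\left(1760,496 \right)} - O{\left(-1574,109 \right)} = -1427 - \left(5744 + 2 \cdot 109 \left(1 + 2 \cdot 109\right)\right) = -1427 - \left(5744 + 2 \cdot 109 \left(1 + 218\right)\right) = -1427 - \left(5744 + 2 \cdot 109 \cdot 219\right) = -1427 - \left(5744 + 47742\right) = -1427 - 53486 = -54913$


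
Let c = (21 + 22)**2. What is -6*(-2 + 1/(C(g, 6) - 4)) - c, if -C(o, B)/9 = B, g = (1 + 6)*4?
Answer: -53270/29 ≈ -1836.9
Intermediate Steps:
g = 28 (g = 7*4 = 28)
C(o, B) = -9*B
c = 1849 (c = 43**2 = 1849)
-6*(-2 + 1/(C(g, 6) - 4)) - c = -6*(-2 + 1/(-9*6 - 4)) - 1*1849 = -6*(-2 + 1/(-54 - 4)) - 1849 = -6*(-2 + 1/(-58)) - 1849 = -6*(-2 - 1/58) - 1849 = -6*(-117/58) - 1849 = 351/29 - 1849 = -53270/29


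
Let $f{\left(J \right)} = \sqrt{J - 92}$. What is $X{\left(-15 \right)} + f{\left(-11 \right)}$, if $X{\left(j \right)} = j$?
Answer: $-15 + i \sqrt{103} \approx -15.0 + 10.149 i$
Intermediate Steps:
$f{\left(J \right)} = \sqrt{-92 + J}$ ($f{\left(J \right)} = \sqrt{J - 92} = \sqrt{-92 + J}$)
$X{\left(-15 \right)} + f{\left(-11 \right)} = -15 + \sqrt{-92 - 11} = -15 + \sqrt{-103} = -15 + i \sqrt{103}$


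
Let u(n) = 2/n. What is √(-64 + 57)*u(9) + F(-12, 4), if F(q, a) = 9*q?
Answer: -108 + 2*I*√7/9 ≈ -108.0 + 0.58794*I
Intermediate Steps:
√(-64 + 57)*u(9) + F(-12, 4) = √(-64 + 57)*(2/9) + 9*(-12) = √(-7)*(2*(⅑)) - 108 = (I*√7)*(2/9) - 108 = 2*I*√7/9 - 108 = -108 + 2*I*√7/9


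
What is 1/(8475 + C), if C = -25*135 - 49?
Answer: 1/5051 ≈ 0.00019798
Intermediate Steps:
C = -3424 (C = -3375 - 49 = -3424)
1/(8475 + C) = 1/(8475 - 3424) = 1/5051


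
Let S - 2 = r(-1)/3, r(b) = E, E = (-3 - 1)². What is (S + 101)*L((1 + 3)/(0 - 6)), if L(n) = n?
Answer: -650/9 ≈ -72.222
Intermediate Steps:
E = 16 (E = (-4)² = 16)
r(b) = 16
S = 22/3 (S = 2 + 16/3 = 22/3 ≈ 7.3333)
(S + 101)*L((1 + 3)/(0 - 6)) = (22/3 + 101)*((1 + 3)/(0 - 6)) = 325*(4/(-6))/3 = 325*(4*(-⅙))/3 = (325/3)*(-⅔) = -650/9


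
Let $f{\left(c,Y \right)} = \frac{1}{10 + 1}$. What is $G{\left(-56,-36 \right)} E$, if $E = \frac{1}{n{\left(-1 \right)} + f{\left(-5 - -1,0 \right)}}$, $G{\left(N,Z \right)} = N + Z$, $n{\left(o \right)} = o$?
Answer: $\frac{506}{5} \approx 101.2$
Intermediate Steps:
$f{\left(c,Y \right)} = \frac{1}{11}$
$E = - \frac{11}{10}$ ($E = \frac{1}{-1 + \frac{1}{11}} = \frac{1}{- \frac{10}{11}} = - \frac{11}{10} \approx -1.1$)
$G{\left(-56,-36 \right)} E = \left(-56 - 36\right) \left(- \frac{11}{10}\right) = \left(-92\right) \left(- \frac{11}{10}\right) = \frac{506}{5}$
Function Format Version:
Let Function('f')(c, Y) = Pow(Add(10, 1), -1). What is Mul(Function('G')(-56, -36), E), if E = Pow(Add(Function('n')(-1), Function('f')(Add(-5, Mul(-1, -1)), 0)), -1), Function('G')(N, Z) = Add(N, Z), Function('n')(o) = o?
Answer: Rational(506, 5) ≈ 101.20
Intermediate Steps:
Function('f')(c, Y) = Rational(1, 11) (Function('f')(c, Y) = Pow(11, -1) = Rational(1, 11))
E = Rational(-11, 10) (E = Pow(Add(-1, Rational(1, 11)), -1) = Pow(Rational(-10, 11), -1) = Rational(-11, 10) ≈ -1.1000)
Mul(Function('G')(-56, -36), E) = Mul(Add(-56, -36), Rational(-11, 10)) = Mul(-92, Rational(-11, 10)) = Rational(506, 5)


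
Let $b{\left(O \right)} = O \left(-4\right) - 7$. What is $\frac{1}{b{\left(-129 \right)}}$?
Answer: $\frac{1}{509} \approx 0.0019646$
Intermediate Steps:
$b{\left(O \right)} = -7 - 4 O$ ($b{\left(O \right)} = - 4 O - 7 = -7 - 4 O$)
$\frac{1}{b{\left(-129 \right)}} = \frac{1}{-7 - -516} = \frac{1}{-7 + 516} = \frac{1}{509}$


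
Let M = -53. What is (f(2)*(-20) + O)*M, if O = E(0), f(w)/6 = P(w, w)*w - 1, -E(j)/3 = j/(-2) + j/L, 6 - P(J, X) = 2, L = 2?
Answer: 44520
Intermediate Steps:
P(J, X) = 4 (P(J, X) = 6 - 1*2 = 6 - 2 = 4)
E(j) = 0 (E(j) = -3*(j/(-2) + j/2) = -3*(j*(-½) + j*(½)) = -3*(-j/2 + j/2) = -3*0 = 0)
f(w) = -6 + 24*w (f(w) = 6*(4*w - 1) = 6*(-1 + 4*w) = -6 + 24*w)
O = 0
(f(2)*(-20) + O)*M = ((-6 + 24*2)*(-20) + 0)*(-53) = ((-6 + 48)*(-20) + 0)*(-53) = (42*(-20) + 0)*(-53) = (-840 + 0)*(-53) = -840*(-53) = 44520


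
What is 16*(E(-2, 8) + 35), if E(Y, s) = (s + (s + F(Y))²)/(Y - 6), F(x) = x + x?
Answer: 512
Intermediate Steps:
F(x) = 2*x
E(Y, s) = (s + (s + 2*Y)²)/(-6 + Y) (E(Y, s) = (s + (s + 2*Y)²)/(Y - 6) = (s + (s + 2*Y)²)/(-6 + Y))
16*(E(-2, 8) + 35) = 16*((8 + (8 + 2*(-2))²)/(-6 - 2) + 35) = 16*((8 + (8 - 4)²)/(-8) + 35) = 16*(-(8 + 4²)/8 + 35) = 16*(-(8 + 16)/8 + 35) = 16*(-⅛*24 + 35) = 16*(-3 + 35) = 16*32 = 512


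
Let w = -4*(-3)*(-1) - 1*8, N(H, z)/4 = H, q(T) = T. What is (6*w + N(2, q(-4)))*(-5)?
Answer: 560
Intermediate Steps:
N(H, z) = 4*H
w = -20 (w = 12*(-1) - 8 = -12 - 8 = -20)
(6*w + N(2, q(-4)))*(-5) = (6*(-20) + 4*2)*(-5) = (-120 + 8)*(-5) = -112*(-5) = 560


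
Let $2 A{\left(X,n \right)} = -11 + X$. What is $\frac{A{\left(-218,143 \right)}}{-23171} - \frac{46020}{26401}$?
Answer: $- \frac{125094883}{71969126} \approx -1.7382$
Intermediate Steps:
$A{\left(X,n \right)} = - \frac{11}{2} + \frac{X}{2}$ ($A{\left(X,n \right)} = \frac{-11 + X}{2} = - \frac{11}{2} + \frac{X}{2}$)
$\frac{A{\left(-218,143 \right)}}{-23171} - \frac{46020}{26401} = \frac{- \frac{11}{2} + \frac{1}{2} \left(-218\right)}{-23171} - \frac{46020}{26401} = \left(- \frac{11}{2} - 109\right) \left(- \frac{1}{23171}\right) - \frac{46020}{26401} = \left(- \frac{229}{2}\right) \left(- \frac{1}{23171}\right) - \frac{46020}{26401} = \frac{229}{46342} - \frac{46020}{26401} = - \frac{125094883}{71969126}$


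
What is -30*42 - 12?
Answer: -1272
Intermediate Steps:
-30*42 - 12 = -1260 - 12 = -1272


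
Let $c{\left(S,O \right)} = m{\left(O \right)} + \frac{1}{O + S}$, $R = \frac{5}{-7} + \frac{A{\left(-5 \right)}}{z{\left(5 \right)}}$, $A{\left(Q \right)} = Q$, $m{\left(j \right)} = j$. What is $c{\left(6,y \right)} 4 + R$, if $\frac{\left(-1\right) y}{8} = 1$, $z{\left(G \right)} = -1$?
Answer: $- \frac{208}{7} \approx -29.714$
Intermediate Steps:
$R = \frac{30}{7}$ ($R = \frac{5}{-7} - \frac{5}{-1} = 5 \left(- \frac{1}{7}\right) - -5 = - \frac{5}{7} + 5 = \frac{30}{7} \approx 4.2857$)
$y = -8$ ($y = \left(-8\right) 1 = -8$)
$c{\left(S,O \right)} = O + \frac{1}{O + S}$
$c{\left(6,y \right)} 4 + R = \frac{1 + \left(-8\right)^{2} - 48}{-8 + 6} \cdot 4 + \frac{30}{7} = \frac{1 + 64 - 48}{-2} \cdot 4 + \frac{30}{7} = \left(- \frac{1}{2}\right) 17 \cdot 4 + \frac{30}{7} = \left(- \frac{17}{2}\right) 4 + \frac{30}{7} = -34 + \frac{30}{7} = - \frac{208}{7}$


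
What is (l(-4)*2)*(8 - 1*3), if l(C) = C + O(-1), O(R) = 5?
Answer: 10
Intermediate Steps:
l(C) = 5 + C (l(C) = C + 5 = 5 + C)
(l(-4)*2)*(8 - 1*3) = ((5 - 4)*2)*(8 - 1*3) = (1*2)*(8 - 3) = 2*5 = 10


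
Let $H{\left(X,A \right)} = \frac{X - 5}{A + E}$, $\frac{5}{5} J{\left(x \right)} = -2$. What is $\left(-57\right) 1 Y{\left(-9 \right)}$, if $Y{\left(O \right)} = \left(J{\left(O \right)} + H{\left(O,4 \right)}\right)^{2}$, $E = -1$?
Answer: $- \frac{7600}{3} \approx -2533.3$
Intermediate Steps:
$J{\left(x \right)} = -2$
$H{\left(X,A \right)} = \frac{-5 + X}{-1 + A}$ ($H{\left(X,A \right)} = \frac{X - 5}{A - 1} = \frac{-5 + X}{-1 + A}$)
$Y{\left(O \right)} = \left(- \frac{11}{3} + \frac{O}{3}\right)^{2}$ ($Y{\left(O \right)} = \left(-2 + \frac{-5 + O}{-1 + 4}\right)^{2} = \left(-2 + \frac{-5 + O}{3}\right)^{2} = \left(-2 + \left(- \frac{5}{3} + \frac{O}{3}\right)\right)^{2} = \left(- \frac{11}{3} + \frac{O}{3}\right)^{2}$)
$\left(-57\right) 1 Y{\left(-9 \right)} = \left(-57\right) 1 \frac{\left(-11 - 9\right)^{2}}{9} = - 57 \frac{\left(-20\right)^{2}}{9} = - 57 \cdot \frac{1}{9} \cdot 400 = \left(-57\right) \frac{400}{9} = - \frac{7600}{3}$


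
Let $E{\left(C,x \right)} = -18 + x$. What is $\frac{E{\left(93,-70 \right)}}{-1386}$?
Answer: $\frac{4}{63} \approx 0.063492$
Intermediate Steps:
$\frac{E{\left(93,-70 \right)}}{-1386} = \frac{-18 - 70}{-1386} = \left(-88\right) \left(- \frac{1}{1386}\right) = \frac{4}{63}$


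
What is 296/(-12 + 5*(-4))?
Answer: -37/4 ≈ -9.2500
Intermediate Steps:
296/(-12 + 5*(-4)) = 296/(-12 - 20) = 296/(-32) = -1/32*296 = -37/4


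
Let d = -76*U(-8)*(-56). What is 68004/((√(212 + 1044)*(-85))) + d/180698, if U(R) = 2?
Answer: 608/12907 - 17001*√314/13345 ≈ -22.528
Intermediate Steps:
d = 8512 (d = -76*2*(-56) = -152*(-56) = 8512)
68004/((√(212 + 1044)*(-85))) + d/180698 = 68004/((√(212 + 1044)*(-85))) + 8512/180698 = 68004/((√1256*(-85))) + 8512*(1/180698) = 68004/(((2*√314)*(-85))) + 608/12907 = 68004/((-170*√314)) + 608/12907 = 68004*(-√314/53380) + 608/12907 = -17001*√314/13345 + 608/12907 = 608/12907 - 17001*√314/13345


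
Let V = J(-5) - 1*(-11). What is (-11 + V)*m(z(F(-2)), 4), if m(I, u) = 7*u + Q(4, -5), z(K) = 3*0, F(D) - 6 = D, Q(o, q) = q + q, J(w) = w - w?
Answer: 0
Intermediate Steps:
J(w) = 0
Q(o, q) = 2*q
F(D) = 6 + D
z(K) = 0
m(I, u) = -10 + 7*u (m(I, u) = 7*u + 2*(-5) = 7*u - 10 = -10 + 7*u)
V = 11 (V = 0 - 1*(-11) = 0 + 11 = 11)
(-11 + V)*m(z(F(-2)), 4) = (-11 + 11)*(-10 + 7*4) = 0*(-10 + 28) = 0*18 = 0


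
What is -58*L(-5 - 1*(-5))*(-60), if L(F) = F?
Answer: 0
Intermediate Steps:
-58*L(-5 - 1*(-5))*(-60) = -58*(-5 - 1*(-5))*(-60) = -58*(-5 + 5)*(-60) = -58*0*(-60) = 0*(-60) = 0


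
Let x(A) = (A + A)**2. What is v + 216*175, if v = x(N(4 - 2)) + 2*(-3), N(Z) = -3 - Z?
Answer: 37894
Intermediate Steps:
x(A) = 4*A**2 (x(A) = (2*A)**2 = 4*A**2)
v = 94 (v = 4*(-3 - (4 - 2))**2 + 2*(-3) = 4*(-3 - 1*2)**2 - 6 = 4*(-3 - 2)**2 - 6 = 4*(-5)**2 - 6 = 4*25 - 6 = 100 - 6 = 94)
v + 216*175 = 94 + 216*175 = 94 + 37800 = 37894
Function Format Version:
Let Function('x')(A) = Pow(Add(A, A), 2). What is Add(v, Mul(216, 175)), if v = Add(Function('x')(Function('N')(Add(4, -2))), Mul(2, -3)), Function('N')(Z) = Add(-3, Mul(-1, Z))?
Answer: 37894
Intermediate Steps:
Function('x')(A) = Mul(4, Pow(A, 2)) (Function('x')(A) = Pow(Mul(2, A), 2) = Mul(4, Pow(A, 2)))
v = 94 (v = Add(Mul(4, Pow(Add(-3, Mul(-1, Add(4, -2))), 2)), Mul(2, -3)) = Add(Mul(4, Pow(Add(-3, Mul(-1, 2)), 2)), -6) = Add(Mul(4, Pow(Add(-3, -2), 2)), -6) = Add(Mul(4, Pow(-5, 2)), -6) = Add(Mul(4, 25), -6) = Add(100, -6) = 94)
Add(v, Mul(216, 175)) = Add(94, Mul(216, 175)) = Add(94, 37800) = 37894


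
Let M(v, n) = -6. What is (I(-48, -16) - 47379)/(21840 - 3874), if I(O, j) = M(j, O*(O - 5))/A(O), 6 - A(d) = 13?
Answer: -331647/125762 ≈ -2.6371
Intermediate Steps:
A(d) = -7 (A(d) = 6 - 1*13 = 6 - 13 = -7)
I(O, j) = 6/7 (I(O, j) = -6/(-7) = -6*(-1/7) = 6/7)
(I(-48, -16) - 47379)/(21840 - 3874) = (6/7 - 47379)/(21840 - 3874) = -331647/7/17966 = -331647/7*1/17966 = -331647/125762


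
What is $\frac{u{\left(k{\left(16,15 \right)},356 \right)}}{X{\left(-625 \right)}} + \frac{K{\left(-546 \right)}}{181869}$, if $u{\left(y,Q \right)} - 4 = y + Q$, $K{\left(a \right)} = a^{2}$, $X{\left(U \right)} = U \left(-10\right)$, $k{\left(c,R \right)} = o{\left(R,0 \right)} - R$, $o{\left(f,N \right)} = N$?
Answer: $\frac{128397987}{75778750} \approx 1.6944$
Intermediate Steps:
$k{\left(c,R \right)} = - R$ ($k{\left(c,R \right)} = 0 - R = - R$)
$X{\left(U \right)} = - 10 U$
$u{\left(y,Q \right)} = 4 + Q + y$ ($u{\left(y,Q \right)} = 4 + \left(y + Q\right) = 4 + \left(Q + y\right) = 4 + Q + y$)
$\frac{u{\left(k{\left(16,15 \right)},356 \right)}}{X{\left(-625 \right)}} + \frac{K{\left(-546 \right)}}{181869} = \frac{4 + 356 - 15}{\left(-10\right) \left(-625\right)} + \frac{\left(-546\right)^{2}}{181869} = \frac{4 + 356 - 15}{6250} + 298116 \cdot \frac{1}{181869} = 345 \cdot \frac{1}{6250} + \frac{99372}{60623} = \frac{69}{1250} + \frac{99372}{60623} = \frac{128397987}{75778750}$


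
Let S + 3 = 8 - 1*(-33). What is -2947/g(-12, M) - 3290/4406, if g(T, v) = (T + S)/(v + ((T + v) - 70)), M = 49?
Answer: -51959313/28639 ≈ -1814.3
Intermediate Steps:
S = 38 (S = -3 + (8 - 1*(-33)) = -3 + (8 + 33) = -3 + 41 = 38)
g(T, v) = (38 + T)/(-70 + T + 2*v) (g(T, v) = (T + 38)/(v + ((T + v) - 70)) = (38 + T)/(v + (-70 + T + v)) = (38 + T)/(-70 + T + 2*v))
-2947/g(-12, M) - 3290/4406 = -2947*(-70 - 12 + 2*49)/(38 - 12) - 3290/4406 = -2947/(26/(-70 - 12 + 98)) - 3290*1/4406 = -2947/(26/16) - 1645/2203 = -2947/((1/16)*26) - 1645/2203 = -2947/13/8 - 1645/2203 = -2947*8/13 - 1645/2203 = -23576/13 - 1645/2203 = -51959313/28639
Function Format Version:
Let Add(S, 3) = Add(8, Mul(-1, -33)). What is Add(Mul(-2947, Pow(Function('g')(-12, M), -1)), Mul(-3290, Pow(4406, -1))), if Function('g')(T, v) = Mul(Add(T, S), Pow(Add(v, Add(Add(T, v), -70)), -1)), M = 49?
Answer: Rational(-51959313, 28639) ≈ -1814.3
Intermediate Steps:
S = 38 (S = Add(-3, Add(8, Mul(-1, -33))) = Add(-3, Add(8, 33)) = Add(-3, 41) = 38)
Function('g')(T, v) = Mul(Pow(Add(-70, T, Mul(2, v)), -1), Add(38, T)) (Function('g')(T, v) = Mul(Add(T, 38), Pow(Add(v, Add(Add(T, v), -70)), -1)) = Mul(Add(38, T), Pow(Add(v, Add(-70, T, v)), -1)) = Mul(Add(38, T), Pow(Add(-70, T, Mul(2, v)), -1)) = Mul(Pow(Add(-70, T, Mul(2, v)), -1), Add(38, T)))
Add(Mul(-2947, Pow(Function('g')(-12, M), -1)), Mul(-3290, Pow(4406, -1))) = Add(Mul(-2947, Pow(Mul(Pow(Add(-70, -12, Mul(2, 49)), -1), Add(38, -12)), -1)), Mul(-3290, Pow(4406, -1))) = Add(Mul(-2947, Pow(Mul(Pow(Add(-70, -12, 98), -1), 26), -1)), Mul(-3290, Rational(1, 4406))) = Add(Mul(-2947, Pow(Mul(Pow(16, -1), 26), -1)), Rational(-1645, 2203)) = Add(Mul(-2947, Pow(Mul(Rational(1, 16), 26), -1)), Rational(-1645, 2203)) = Add(Mul(-2947, Pow(Rational(13, 8), -1)), Rational(-1645, 2203)) = Add(Mul(-2947, Rational(8, 13)), Rational(-1645, 2203)) = Add(Rational(-23576, 13), Rational(-1645, 2203)) = Rational(-51959313, 28639)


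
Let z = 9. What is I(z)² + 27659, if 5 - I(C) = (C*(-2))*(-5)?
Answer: 34884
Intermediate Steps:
I(C) = 5 - 10*C (I(C) = 5 - C*(-2)*(-5) = 5 - (-2*C)*(-5) = 5 - 10*C)
I(z)² + 27659 = (5 - 10*9)² + 27659 = (5 - 90)² + 27659 = (-85)² + 27659 = 7225 + 27659 = 34884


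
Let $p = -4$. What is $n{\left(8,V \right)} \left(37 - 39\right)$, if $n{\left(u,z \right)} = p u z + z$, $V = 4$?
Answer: $248$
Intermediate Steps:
$n{\left(u,z \right)} = z - 4 u z$ ($n{\left(u,z \right)} = - 4 u z + z = z - 4 u z$)
$n{\left(8,V \right)} \left(37 - 39\right) = 4 \left(1 - 32\right) \left(37 - 39\right) = 4 \left(1 - 32\right) \left(-2\right) = 4 \left(-31\right) \left(-2\right) = \left(-124\right) \left(-2\right) = 248$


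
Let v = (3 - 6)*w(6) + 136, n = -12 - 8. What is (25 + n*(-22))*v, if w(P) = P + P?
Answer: 46500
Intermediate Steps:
w(P) = 2*P
n = -20
v = 100 (v = (3 - 6)*(2*6) + 136 = -3*12 + 136 = -36 + 136 = 100)
(25 + n*(-22))*v = (25 - 20*(-22))*100 = (25 + 440)*100 = 465*100 = 46500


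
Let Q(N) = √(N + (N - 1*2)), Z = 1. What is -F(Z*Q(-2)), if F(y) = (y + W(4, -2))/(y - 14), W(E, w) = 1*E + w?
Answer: 11/101 + 8*I*√6/101 ≈ 0.10891 + 0.19402*I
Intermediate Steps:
Q(N) = √(-2 + 2*N) (Q(N) = √(N + (N - 2)) = √(N + (-2 + N)) = √(-2 + 2*N))
W(E, w) = E + w
F(y) = (2 + y)/(-14 + y) (F(y) = (y + (4 - 2))/(y - 14) = (y + 2)/(-14 + y) = (2 + y)/(-14 + y))
-F(Z*Q(-2)) = -(2 + 1*√(-2 + 2*(-2)))/(-14 + 1*√(-2 + 2*(-2))) = -(2 + 1*√(-2 - 4))/(-14 + 1*√(-2 - 4)) = -(2 + 1*√(-6))/(-14 + 1*√(-6)) = -(2 + 1*(I*√6))/(-14 + 1*(I*√6)) = -(2 + I*√6)/(-14 + I*√6)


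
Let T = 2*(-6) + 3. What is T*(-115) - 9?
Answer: 1026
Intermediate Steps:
T = -9 (T = -12 + 3 = -9)
T*(-115) - 9 = -9*(-115) - 9 = 1035 - 9 = 1026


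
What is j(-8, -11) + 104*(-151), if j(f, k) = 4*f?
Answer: -15736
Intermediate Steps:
j(-8, -11) + 104*(-151) = 4*(-8) + 104*(-151) = -32 - 15704 = -15736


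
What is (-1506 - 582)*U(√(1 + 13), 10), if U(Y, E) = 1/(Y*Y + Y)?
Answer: -2088/13 + 1044*√14/91 ≈ -117.69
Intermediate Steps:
U(Y, E) = 1/(Y + Y²) (U(Y, E) = 1/(Y² + Y) = 1/(Y + Y²))
(-1506 - 582)*U(√(1 + 13), 10) = (-1506 - 582)*(1/((√(1 + 13))*(1 + √(1 + 13)))) = -2088/((√14)*(1 + √14)) = -2088*√14/14/(1 + √14) = -1044*√14/(7*(1 + √14))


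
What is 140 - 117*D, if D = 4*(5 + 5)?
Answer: -4540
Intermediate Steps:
D = 40 (D = 4*10 = 40)
140 - 117*D = 140 - 117*40 = 140 - 4680 = -4540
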